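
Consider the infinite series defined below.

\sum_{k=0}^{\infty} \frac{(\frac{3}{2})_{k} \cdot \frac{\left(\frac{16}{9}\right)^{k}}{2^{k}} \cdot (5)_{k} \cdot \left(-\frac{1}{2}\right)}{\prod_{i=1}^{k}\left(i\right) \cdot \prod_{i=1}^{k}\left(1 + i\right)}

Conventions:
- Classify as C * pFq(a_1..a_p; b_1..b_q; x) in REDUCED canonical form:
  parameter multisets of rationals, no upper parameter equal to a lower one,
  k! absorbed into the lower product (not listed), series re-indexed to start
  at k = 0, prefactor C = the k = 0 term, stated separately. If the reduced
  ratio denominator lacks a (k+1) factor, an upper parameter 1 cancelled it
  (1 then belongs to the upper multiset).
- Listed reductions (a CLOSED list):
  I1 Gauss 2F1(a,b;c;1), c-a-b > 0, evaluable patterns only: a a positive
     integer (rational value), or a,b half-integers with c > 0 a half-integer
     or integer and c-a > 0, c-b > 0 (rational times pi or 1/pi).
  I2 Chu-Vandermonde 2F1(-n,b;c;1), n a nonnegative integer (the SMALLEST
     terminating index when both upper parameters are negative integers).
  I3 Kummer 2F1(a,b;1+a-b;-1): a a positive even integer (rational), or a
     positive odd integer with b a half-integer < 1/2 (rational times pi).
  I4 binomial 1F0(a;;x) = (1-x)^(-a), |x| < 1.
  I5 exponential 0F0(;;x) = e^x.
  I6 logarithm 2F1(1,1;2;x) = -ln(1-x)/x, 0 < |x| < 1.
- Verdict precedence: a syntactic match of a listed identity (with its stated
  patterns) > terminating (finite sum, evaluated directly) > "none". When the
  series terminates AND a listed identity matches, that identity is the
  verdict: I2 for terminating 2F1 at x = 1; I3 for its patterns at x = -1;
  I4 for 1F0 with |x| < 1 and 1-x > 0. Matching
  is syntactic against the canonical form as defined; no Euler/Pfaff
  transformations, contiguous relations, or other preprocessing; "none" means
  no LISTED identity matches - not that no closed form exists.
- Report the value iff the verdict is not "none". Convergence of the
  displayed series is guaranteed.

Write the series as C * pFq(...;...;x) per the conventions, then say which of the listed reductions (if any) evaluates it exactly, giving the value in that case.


Structural cue: t_0 being -\frac{1}{2}, the two k-th powers (prefactor -1/2) combine into one argument.
Ratio: r(k) = \frac{8}{9} * (k+\frac{3}{2}) (k+5) / [(k+2) (k+1)] - rational; roots negated = parameters, x = \frac{8}{9}, C = -\frac{1}{2}.

This is -\frac{1}{2} * 2F1(\frac{3}{2}, 5; 2; \frac{8}{9}) in reduced canonical form. Verdict: none - this 2F1 at x = \frac{8}{9} matches no listed pattern, and upper {\frac{3}{2}, 5} holds no stopper.


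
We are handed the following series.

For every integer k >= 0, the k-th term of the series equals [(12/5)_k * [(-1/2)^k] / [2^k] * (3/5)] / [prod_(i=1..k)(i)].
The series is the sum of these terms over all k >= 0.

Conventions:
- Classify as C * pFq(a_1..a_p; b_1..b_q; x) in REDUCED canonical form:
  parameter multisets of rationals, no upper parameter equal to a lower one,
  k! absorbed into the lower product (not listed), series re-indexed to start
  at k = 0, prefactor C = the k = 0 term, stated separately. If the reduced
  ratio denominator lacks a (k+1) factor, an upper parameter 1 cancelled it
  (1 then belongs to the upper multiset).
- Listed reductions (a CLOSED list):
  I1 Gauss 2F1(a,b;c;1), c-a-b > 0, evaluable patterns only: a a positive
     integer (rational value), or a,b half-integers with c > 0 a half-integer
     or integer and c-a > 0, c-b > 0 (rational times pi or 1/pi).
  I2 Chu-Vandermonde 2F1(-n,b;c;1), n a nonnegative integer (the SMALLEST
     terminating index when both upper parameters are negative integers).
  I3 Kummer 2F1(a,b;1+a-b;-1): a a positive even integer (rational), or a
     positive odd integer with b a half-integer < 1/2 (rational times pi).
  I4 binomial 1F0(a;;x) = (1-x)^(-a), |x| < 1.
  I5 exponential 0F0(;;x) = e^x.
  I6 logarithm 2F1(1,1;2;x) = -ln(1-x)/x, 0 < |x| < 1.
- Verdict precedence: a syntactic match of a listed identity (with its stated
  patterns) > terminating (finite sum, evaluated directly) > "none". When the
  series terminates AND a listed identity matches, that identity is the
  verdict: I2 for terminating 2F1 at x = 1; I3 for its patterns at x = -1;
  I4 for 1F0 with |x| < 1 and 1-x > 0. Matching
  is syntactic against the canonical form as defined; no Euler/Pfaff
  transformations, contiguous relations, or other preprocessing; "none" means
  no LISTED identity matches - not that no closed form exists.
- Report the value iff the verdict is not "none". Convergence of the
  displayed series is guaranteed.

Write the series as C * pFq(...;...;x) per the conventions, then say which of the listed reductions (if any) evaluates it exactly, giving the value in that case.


Reduced: x = -1/4, 1F0, upper = {12/5}, lower = {-}, C = 3/5. Verdict: binomial (I4) applies (the 1F0 binomial series: exponent -12/5, x = -1/4). Exact value: (3/5) * (5/4)^(-12/5).

Key observation: t_0 being 3/5, the two k-th powers (C = 3/5) combine into one argument.
Adjacent-term ratio: r(k) = (-1/4) * (k+12/5) / [(k+1)] - rational in k. x = (-1/4); t_0 = 3/5; negate the roots.


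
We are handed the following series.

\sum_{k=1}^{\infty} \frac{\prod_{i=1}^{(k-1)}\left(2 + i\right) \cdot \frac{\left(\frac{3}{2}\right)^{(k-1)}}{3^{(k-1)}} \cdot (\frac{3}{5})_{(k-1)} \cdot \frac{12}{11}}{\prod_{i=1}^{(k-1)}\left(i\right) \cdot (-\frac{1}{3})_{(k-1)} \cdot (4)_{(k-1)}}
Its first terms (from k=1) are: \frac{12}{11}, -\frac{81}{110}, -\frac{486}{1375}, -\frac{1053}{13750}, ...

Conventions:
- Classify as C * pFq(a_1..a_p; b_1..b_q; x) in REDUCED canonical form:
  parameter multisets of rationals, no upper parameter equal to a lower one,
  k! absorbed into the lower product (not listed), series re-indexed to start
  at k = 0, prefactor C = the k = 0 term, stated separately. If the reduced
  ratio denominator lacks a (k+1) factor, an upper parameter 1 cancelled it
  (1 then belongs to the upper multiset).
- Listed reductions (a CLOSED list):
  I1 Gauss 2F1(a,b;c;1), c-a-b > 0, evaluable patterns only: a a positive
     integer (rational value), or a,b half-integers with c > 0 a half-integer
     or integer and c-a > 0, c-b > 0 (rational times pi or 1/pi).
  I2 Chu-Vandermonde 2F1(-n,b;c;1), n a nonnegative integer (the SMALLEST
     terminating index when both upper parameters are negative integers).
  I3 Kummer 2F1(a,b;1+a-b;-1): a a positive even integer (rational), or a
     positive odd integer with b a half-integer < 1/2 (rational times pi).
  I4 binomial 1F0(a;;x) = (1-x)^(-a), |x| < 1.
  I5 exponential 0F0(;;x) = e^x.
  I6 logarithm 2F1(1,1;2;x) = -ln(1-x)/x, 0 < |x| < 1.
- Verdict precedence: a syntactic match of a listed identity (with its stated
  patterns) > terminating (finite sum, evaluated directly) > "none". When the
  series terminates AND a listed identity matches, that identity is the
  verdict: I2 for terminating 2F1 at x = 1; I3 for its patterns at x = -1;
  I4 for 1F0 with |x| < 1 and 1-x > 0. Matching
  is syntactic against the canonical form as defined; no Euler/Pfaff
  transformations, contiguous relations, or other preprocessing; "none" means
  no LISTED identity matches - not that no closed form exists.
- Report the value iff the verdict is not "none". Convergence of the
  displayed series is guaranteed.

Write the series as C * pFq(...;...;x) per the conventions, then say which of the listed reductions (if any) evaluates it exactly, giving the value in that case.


Classification (C = \frac{12}{11}): 2F2 with upper {\frac{3}{5}, 3}, lower {-\frac{1}{3}, 4}, argument x = \frac{1}{2}. Verdict: none. A 2F2 with upper {\frac{3}{5}, 3} fits none of I1-I6 at x = \frac{1}{2}; the sum runs forever.

Structural cue: t_0 being \frac{12}{11}, the two k-th powers (C = 12/11) combine into one argument.
Consecutive-term ratio: r(k) = \frac{1}{2} * (k+\frac{3}{5}) (k+3) / [(k-\frac{1}{3}) (k+4) (k+1)] ; factor over Q: parameters, x = \frac{1}{2}, and C = \frac{12}{11}.


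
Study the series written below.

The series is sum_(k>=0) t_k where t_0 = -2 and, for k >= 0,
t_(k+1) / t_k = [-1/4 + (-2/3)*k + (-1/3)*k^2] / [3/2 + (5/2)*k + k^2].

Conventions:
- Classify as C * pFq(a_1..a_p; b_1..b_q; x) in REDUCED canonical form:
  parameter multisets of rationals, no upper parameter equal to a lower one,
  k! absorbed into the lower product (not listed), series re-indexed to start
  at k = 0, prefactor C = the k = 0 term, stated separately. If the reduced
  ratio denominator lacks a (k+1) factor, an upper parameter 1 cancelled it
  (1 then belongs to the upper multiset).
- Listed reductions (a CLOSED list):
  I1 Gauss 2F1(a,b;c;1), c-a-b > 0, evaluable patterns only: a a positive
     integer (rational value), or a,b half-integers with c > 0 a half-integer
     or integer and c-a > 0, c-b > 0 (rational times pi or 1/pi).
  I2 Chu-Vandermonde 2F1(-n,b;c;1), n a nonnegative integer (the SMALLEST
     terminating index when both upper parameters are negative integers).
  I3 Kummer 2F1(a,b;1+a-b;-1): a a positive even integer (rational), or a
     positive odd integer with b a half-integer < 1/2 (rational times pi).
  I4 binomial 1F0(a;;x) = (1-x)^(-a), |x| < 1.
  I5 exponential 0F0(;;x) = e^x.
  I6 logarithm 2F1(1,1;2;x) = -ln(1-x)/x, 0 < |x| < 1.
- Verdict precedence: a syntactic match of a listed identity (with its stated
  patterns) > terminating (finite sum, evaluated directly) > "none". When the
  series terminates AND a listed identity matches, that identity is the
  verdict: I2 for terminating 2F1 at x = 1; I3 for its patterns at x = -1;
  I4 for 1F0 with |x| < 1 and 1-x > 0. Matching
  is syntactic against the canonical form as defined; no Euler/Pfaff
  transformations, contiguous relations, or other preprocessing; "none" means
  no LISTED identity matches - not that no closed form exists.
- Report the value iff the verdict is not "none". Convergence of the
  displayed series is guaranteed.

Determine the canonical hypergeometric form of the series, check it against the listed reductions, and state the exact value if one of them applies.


Key step: t_0 = -2 here, and cancel k + 3/2 from the displayed ratio first; then prefactor -2.
Step ratio: r(k) = (-1/3) * (k+1/2) / [(k+1)] - rational in k. x = (-1/3); t_0 = -2; negate the roots.

The series (x = -1/3) is 1F0: upper {1/2}, lower {-}, prefactor -2. Verdict: the I4 binomial reduction matches (the 1F0 binomial series: exponent -1/2, x = -1/3). Sum: (-2) * (4/3)^(-1/2).


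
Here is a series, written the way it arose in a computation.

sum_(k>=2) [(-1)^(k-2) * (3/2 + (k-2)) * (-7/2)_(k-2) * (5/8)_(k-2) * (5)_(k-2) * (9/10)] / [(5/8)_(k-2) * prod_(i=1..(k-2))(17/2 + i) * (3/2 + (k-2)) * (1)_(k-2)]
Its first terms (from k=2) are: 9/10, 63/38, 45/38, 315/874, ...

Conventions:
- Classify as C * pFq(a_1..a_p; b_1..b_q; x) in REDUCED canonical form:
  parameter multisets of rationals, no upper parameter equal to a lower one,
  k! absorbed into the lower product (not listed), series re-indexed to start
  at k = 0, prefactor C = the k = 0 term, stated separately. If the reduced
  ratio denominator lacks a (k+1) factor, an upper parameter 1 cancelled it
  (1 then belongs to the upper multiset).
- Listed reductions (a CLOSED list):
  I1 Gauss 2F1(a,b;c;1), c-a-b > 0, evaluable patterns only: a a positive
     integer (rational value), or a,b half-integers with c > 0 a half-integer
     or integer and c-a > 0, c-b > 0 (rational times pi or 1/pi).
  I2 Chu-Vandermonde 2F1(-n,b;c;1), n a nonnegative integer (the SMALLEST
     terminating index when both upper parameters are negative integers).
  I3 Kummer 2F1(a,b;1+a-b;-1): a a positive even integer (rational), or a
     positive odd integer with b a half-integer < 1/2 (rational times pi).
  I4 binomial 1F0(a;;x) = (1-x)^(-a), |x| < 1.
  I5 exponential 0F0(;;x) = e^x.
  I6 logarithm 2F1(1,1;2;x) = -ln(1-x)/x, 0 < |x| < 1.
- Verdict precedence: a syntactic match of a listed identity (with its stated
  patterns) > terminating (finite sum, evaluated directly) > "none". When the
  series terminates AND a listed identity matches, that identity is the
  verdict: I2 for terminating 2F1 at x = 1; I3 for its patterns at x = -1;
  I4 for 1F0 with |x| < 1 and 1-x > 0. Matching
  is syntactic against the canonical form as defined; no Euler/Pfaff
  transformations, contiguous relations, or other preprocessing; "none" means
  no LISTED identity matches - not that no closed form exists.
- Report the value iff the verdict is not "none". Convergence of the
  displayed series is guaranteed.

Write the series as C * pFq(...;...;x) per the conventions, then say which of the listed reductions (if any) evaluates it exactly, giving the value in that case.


x = -1 here; the reduced form reads 2F1, upper {-7/2, 5}, lower {19/2}, C = 9/10. Verdict: this is Kummer's theorem (I3) (x = -1; c = 19/2 equals 1+a-b for upper {-7/2, 5}: listed pattern). Its exact value is (1378377/1048576) * pi.

Key observation: t_0 = 9/10 here, and the lower running product (C = 9/10) is a rising factorial.
Term ratio: r(k) = (-1) * (k-7/2) (k+5) / [(k+19/2) (k+1)] - rational in k, leading ratio (-1); with t_0 = 9/10, classification follows.


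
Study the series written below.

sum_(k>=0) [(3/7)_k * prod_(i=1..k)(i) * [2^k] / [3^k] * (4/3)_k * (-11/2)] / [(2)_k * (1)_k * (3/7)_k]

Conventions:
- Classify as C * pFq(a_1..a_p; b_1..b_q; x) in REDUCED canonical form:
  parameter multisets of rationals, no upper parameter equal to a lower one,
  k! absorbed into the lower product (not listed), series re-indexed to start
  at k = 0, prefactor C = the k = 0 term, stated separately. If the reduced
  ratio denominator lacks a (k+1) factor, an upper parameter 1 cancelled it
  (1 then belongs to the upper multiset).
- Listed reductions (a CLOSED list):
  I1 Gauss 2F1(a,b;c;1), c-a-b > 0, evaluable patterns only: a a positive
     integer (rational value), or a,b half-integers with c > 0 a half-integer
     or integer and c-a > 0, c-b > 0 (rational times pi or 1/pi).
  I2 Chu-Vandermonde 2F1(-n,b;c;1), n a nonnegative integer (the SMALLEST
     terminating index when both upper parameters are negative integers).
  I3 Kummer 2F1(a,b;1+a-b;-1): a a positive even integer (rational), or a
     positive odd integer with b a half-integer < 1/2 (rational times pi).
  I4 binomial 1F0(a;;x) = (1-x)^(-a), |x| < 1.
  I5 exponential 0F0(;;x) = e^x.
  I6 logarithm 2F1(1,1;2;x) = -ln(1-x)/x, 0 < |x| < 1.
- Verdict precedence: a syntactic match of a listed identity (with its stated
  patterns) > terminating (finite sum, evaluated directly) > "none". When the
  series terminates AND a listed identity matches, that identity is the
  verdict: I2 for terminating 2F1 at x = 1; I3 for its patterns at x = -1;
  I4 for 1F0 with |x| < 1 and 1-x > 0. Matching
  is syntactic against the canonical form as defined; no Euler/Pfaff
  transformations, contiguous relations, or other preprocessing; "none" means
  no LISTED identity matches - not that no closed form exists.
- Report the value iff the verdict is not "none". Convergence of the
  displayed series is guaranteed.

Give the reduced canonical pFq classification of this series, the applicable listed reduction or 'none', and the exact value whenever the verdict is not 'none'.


Canonical form: C = -11/2 times 2F1 with upper {1, 4/3}, lower {2}, x = 2/3. Verdict: none - at argument 2/3 the multisets {1, 4/3} ; {2} match no listed identity.

Structural cue: from the first term -11/2: the two geometric factors (C = -11/2) combine into one argument.
Adjacent-term ratio: r(k) = (2/3) * (k+1) (k+4/3) / [(k+2) (k+1)] - poly over poly, x = (2/3) from leading terms; C = -11/2 at k = 0.


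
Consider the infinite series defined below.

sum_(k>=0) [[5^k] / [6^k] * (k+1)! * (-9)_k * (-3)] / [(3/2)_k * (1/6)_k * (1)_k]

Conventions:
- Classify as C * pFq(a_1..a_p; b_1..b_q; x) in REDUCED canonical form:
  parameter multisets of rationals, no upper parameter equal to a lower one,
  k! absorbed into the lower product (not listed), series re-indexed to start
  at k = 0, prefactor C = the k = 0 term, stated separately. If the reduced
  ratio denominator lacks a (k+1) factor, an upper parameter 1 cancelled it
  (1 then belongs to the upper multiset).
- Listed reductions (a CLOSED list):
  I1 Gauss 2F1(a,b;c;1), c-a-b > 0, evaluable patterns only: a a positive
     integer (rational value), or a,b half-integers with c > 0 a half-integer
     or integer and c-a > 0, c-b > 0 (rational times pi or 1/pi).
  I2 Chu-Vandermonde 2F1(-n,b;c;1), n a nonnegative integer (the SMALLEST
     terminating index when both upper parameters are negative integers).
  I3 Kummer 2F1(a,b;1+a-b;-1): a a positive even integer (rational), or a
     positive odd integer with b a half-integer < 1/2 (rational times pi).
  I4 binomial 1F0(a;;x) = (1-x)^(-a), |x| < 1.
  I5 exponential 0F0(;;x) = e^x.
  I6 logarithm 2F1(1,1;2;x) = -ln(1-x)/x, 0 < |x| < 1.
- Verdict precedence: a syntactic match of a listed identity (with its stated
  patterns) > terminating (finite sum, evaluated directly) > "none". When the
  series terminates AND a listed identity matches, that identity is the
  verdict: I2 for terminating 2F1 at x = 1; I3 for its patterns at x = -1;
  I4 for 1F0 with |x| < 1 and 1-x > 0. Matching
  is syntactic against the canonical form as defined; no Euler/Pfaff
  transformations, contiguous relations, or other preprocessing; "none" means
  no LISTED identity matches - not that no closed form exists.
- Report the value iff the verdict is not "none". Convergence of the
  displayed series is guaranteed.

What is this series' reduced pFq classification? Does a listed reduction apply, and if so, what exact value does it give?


At argument 5/6: a 2F2 with upper {-9, 2}, lower {1/6, 3/2}, scaled by C = -3. Verdict: terminating. With -9 upstairs the series is a 10-term polynomial sum; evaluated term by term. Value: -349853664306651/11353050906197.

Key step: x = (5/6) and (1)_k (C = -3) is k! itself.
Consecutive-term ratio: r(k) = (5/6) * (k-9) (k+2) / [(k+1/6) (k+3/2) (k+1)] ; factor over Q: parameters, x = (5/6), and C = -3.


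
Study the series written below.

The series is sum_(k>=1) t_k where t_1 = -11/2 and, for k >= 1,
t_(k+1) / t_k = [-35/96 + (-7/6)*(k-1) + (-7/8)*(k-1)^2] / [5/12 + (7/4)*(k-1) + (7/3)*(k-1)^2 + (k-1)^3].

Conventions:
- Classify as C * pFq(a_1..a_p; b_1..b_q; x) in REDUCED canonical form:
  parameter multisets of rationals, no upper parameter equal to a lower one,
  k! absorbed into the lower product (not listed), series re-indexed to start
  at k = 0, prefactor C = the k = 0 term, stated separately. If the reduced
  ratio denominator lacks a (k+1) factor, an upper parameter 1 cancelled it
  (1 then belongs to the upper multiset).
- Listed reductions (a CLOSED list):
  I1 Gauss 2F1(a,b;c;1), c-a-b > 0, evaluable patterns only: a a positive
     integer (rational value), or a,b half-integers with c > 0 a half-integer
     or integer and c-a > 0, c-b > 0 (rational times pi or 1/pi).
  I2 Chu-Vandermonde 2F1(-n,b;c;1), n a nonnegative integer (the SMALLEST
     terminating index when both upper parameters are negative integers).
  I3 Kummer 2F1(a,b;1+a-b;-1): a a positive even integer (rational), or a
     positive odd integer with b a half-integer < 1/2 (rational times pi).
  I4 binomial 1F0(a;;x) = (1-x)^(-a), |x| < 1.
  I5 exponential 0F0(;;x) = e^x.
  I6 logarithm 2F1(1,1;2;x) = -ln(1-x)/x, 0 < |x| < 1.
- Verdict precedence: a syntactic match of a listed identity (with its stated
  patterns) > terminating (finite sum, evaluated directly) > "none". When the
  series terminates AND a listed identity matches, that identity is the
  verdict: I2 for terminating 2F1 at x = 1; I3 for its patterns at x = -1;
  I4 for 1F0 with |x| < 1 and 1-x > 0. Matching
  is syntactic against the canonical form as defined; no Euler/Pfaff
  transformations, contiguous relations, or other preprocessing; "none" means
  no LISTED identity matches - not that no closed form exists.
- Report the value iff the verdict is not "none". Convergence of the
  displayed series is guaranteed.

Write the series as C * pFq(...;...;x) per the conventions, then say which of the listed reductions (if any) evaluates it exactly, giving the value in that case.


At argument -7/8: a 0F0 with upper {-}, lower {-}, scaled by C = -11/2. Verdict at x = -7/8: the I5 exponential reduction matches (the 0F0 exponential series at x = -7/8). Value: (-11/2) * e^(-7/8).

First insight: t_0 = -11/2 here, and the ratio is unreduced: k + 1/2 divides both sides (C = -11/2).
Consecutive-term ratio: r(k) = (-7/8) * 1 / [(k+1)] - rational in k, leading ratio (-7/8); with t_0 = -11/2, classification follows.


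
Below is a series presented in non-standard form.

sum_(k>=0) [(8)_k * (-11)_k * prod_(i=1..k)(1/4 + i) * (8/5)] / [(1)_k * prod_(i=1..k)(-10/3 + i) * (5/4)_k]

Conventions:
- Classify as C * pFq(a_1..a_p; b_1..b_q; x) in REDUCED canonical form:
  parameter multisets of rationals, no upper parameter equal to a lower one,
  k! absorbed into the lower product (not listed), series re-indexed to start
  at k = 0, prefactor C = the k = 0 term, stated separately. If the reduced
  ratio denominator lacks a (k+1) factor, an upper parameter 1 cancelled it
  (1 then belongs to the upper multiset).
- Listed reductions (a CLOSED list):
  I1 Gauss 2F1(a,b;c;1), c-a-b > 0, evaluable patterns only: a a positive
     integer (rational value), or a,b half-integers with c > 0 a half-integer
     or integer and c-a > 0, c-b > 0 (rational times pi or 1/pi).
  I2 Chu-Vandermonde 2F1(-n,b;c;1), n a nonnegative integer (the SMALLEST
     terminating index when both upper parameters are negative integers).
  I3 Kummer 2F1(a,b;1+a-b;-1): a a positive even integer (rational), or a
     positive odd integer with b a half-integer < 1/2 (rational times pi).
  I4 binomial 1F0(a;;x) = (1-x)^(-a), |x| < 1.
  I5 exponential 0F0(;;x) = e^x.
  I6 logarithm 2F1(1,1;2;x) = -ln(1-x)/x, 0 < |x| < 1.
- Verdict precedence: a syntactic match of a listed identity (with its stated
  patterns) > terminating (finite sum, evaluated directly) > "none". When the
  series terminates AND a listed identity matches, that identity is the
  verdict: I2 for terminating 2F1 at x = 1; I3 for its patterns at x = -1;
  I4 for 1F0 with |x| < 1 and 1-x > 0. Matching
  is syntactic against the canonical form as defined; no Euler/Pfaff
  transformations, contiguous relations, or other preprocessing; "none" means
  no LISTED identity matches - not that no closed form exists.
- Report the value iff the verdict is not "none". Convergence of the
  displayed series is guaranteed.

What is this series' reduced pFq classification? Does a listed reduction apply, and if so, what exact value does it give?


Reduced: x = 1, 2F1, upper = {-11, 8}, lower = {-7/3}, C = 8/5. Verdict: the Chu-Vandermonde identity I2 applies (terminating 2F1 at x = 1 with n = 11, b = 8, c = -7/3). Its exact value is 122512/391.

The tell: x = 1 and the parameter 5/4 appears in both the upper and lower lists and cancels.
Ratio: r(k) = 1 * (k-11) (k+8) / [(k-7/3) (k+1)] ; factor over Q: parameters, x = 1, and C = 8/5.


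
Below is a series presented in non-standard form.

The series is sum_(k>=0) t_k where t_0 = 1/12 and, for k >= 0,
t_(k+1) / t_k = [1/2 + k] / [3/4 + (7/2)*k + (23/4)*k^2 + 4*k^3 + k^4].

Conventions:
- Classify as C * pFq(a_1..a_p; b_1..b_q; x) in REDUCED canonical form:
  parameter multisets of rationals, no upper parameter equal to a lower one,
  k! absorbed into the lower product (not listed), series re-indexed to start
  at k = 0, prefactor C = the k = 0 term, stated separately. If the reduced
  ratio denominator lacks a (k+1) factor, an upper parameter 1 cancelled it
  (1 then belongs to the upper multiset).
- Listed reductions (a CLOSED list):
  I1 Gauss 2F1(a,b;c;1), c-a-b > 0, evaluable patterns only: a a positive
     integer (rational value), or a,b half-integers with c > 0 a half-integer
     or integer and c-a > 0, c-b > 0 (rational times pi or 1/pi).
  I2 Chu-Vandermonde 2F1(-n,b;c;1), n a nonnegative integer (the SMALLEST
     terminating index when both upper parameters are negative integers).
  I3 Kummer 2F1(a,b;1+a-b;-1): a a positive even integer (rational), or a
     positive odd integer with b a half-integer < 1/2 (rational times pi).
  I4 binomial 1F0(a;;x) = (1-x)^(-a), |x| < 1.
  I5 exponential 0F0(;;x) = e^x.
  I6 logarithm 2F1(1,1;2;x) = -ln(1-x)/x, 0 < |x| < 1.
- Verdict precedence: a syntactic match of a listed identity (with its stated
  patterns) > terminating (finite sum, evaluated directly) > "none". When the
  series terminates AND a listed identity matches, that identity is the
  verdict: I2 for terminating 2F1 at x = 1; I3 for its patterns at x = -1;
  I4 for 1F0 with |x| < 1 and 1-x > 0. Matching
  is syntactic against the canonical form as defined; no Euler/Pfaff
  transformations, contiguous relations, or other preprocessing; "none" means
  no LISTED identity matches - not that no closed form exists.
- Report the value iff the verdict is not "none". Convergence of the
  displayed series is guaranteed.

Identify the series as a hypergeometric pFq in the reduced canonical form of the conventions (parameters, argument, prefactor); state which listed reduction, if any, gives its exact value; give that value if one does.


At argument 1: a 0F2 with upper {-}, lower {1, 3/2}, scaled by C = 1/12. Verdict: no listed reduction: x = 1 and upper {-} fail every I1-I6 pattern.

Structural cue: t_0 = 1/12 here, and the ratio is unreduced: k + 1/2 divides both sides (C = 1/12).
Step ratio: r(k) = 1 * 1 / [(k+1) (k+3/2) (k+1)] - poly over poly, x = 1 from leading terms; C = 1/12 at k = 0.


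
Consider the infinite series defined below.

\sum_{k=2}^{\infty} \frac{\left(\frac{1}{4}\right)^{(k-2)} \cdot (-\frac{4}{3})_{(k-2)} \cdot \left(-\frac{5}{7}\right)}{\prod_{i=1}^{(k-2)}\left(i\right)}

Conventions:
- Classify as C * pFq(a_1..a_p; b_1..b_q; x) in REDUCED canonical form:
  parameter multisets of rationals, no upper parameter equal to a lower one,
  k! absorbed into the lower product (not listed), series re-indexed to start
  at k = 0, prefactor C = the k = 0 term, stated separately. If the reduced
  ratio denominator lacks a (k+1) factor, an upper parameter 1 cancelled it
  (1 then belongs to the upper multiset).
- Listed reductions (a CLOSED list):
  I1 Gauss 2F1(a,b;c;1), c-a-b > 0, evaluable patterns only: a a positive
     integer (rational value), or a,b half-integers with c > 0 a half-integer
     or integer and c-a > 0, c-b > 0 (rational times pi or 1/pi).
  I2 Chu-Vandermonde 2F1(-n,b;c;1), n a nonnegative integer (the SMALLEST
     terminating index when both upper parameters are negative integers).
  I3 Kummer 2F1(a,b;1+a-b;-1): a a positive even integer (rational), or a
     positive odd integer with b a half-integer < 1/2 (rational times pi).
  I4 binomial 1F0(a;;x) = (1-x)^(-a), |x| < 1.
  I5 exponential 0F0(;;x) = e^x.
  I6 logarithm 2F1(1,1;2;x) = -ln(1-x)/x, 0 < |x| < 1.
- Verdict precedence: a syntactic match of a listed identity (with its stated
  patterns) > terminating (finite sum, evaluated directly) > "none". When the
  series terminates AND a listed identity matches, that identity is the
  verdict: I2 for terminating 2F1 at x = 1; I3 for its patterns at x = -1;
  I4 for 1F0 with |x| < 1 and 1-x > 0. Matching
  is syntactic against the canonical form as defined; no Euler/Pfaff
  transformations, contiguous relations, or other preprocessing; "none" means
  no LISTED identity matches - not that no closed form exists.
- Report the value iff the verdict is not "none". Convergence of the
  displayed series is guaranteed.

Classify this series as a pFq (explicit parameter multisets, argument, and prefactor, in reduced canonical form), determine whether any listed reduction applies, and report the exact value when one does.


This is -\frac{5}{7} * 1F0(-\frac{4}{3}; -; \frac{1}{4}) in reduced canonical form. Verdict at x = \frac{1}{4}: the I4 binomial reduction matches (the 1F0 binomial series: exponent 4/3, x = \frac{1}{4}). Value: \left(-\frac{5}{7}\right) \cdot \left(\frac{3}{4}\right)^{\frac{4}{3}}.

Key observation: with t_0 = -\frac{5}{7}, the product of the first k integers (prefactor -5/7) is k!.
Consecutive-term ratio: r(k) = \frac{1}{4} * (k-\frac{4}{3}) / [(k+1)] - rational; roots negated = parameters, x = \frac{1}{4}, C = -\frac{5}{7}.


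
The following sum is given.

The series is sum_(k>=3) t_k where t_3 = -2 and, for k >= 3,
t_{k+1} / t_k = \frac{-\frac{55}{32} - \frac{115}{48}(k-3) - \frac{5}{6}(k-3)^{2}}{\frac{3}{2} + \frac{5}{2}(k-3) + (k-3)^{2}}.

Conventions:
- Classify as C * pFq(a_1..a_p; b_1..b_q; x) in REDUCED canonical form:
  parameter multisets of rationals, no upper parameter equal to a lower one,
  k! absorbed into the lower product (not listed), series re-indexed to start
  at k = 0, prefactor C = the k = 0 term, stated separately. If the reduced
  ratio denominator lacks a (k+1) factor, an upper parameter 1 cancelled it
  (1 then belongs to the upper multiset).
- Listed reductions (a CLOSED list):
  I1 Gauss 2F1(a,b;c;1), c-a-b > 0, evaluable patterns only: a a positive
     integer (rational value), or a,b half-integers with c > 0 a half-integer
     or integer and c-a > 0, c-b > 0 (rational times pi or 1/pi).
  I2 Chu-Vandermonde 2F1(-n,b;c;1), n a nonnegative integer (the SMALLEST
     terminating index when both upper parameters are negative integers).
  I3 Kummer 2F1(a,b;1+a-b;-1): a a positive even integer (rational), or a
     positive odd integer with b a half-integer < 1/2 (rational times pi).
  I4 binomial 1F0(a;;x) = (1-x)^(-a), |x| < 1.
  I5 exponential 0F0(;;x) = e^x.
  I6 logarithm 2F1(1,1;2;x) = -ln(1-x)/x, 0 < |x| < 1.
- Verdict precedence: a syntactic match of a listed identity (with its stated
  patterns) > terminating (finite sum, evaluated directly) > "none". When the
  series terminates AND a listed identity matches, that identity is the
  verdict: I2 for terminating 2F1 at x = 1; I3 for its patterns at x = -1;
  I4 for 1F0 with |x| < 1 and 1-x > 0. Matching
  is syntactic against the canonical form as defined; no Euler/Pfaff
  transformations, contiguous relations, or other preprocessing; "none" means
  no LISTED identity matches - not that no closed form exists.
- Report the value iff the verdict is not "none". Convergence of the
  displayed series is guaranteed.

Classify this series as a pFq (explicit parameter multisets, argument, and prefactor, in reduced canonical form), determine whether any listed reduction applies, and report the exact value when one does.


Prefactor -2, argument -\frac{5}{6}: 1F0 with upper {\frac{11}{8}} over lower {-}. Verdict: the I4 binomial reduction fires (the 1F0 binomial series: exponent -11/8, x = -\frac{5}{6}). Value: \left(-2\right) \cdot \left(\frac{11}{6}\right)^{-\frac{11}{8}}.

Structural cue: x = -\frac{5}{6} and the parameter 3/2 appears in both the upper and lower lists and cancels.
Term ratio: r(k) = -\frac{5}{6} * (k+\frac{11}{8}) / [(k+1)] ; factor over Q: parameters, x = -\frac{5}{6}, and C = -2.


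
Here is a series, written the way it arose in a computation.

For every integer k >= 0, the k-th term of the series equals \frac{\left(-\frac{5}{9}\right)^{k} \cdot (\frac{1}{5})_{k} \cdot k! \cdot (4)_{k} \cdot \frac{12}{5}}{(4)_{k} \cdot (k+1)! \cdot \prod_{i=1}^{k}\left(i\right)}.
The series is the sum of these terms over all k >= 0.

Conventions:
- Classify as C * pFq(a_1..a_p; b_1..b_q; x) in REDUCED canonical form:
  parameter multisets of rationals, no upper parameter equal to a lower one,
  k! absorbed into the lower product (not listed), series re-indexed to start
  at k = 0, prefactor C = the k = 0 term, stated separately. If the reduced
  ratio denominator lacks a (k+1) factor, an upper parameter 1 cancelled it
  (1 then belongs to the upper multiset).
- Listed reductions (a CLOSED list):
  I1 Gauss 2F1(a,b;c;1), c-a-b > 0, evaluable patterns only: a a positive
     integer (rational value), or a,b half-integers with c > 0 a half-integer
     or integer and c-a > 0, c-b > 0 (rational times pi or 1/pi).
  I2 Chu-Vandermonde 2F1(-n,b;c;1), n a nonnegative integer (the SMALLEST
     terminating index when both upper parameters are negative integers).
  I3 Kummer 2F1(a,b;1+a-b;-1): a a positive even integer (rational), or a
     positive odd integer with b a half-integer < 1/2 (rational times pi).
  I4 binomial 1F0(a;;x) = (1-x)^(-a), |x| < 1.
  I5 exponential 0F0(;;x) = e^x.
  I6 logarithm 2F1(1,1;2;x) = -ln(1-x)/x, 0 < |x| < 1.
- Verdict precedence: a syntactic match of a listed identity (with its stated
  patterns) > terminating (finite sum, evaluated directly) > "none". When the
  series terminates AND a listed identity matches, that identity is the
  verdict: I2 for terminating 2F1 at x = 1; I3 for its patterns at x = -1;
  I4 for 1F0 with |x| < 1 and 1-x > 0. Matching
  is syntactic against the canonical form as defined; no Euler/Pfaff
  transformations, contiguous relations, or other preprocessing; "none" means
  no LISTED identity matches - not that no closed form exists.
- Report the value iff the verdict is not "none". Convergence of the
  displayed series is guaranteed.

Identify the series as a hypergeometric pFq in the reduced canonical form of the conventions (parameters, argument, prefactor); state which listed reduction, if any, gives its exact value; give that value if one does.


Prefactor \frac{12}{5}, argument -\frac{5}{9}: 2F1 with upper {\frac{1}{5}, 1} over lower {2}. Verdict: none. Every listed pattern misses the 2F1 form at -\frac{5}{9}, upper {\frac{1}{5}, 1}.

The tell: from the first term \frac{12}{5}: the factorial ratio (C = 12/5, x = -5/9) (k+a-1)!/(a-1)! is a rising factorial (a)_k.
Consecutive-term ratio: r(k) = -\frac{5}{9} * (k+\frac{1}{5}) (k+1) / [(k+2) (k+1)] - poly over poly, x = -\frac{5}{9} from leading terms; C = \frac{12}{5} at k = 0.


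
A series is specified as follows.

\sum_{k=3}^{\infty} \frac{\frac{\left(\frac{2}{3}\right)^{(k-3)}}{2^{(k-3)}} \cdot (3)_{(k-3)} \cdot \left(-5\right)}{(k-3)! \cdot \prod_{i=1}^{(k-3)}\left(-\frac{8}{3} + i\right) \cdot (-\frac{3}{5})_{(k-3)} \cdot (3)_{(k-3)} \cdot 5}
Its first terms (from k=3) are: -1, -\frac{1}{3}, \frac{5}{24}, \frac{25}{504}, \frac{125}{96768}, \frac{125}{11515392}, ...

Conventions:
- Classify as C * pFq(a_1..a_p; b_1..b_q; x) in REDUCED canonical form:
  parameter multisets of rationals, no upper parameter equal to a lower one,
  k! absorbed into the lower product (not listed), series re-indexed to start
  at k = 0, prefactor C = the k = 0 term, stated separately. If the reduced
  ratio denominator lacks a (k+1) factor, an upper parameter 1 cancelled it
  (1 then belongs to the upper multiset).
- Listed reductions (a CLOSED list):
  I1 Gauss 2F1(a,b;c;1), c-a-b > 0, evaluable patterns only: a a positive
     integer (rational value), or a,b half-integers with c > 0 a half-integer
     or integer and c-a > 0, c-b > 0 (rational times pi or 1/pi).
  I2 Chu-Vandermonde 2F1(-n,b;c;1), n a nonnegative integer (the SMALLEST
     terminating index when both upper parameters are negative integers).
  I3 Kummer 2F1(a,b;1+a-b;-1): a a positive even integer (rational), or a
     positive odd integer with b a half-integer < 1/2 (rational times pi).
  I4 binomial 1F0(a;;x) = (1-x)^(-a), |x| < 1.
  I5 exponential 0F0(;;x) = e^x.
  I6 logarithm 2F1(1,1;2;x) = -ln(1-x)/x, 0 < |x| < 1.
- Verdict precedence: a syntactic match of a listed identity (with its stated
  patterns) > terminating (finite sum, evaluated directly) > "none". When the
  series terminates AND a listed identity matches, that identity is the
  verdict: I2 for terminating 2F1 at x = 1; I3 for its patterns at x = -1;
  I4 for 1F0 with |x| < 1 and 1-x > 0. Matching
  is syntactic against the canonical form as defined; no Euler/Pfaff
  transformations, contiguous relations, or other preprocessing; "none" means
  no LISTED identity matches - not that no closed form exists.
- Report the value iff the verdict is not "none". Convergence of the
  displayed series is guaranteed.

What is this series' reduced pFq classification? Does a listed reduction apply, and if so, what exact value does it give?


Prefactor -1, argument \frac{1}{3}: 0F2 with upper {-} over lower {-\frac{5}{3}, -\frac{3}{5}}. Verdict: none - this 0F2 at x = \frac{1}{3} matches no listed pattern, and upper {-} holds no stopper.

Key observation: t_0 being -1, the parameter 3 appears in both the upper and lower lists and cancels.
Step ratio: r(k) = \frac{1}{3} * 1 / [(k-\frac{5}{3}) (k-\frac{3}{5}) (k+1)] - rational; roots negated = parameters, x = \frac{1}{3}, C = -1.


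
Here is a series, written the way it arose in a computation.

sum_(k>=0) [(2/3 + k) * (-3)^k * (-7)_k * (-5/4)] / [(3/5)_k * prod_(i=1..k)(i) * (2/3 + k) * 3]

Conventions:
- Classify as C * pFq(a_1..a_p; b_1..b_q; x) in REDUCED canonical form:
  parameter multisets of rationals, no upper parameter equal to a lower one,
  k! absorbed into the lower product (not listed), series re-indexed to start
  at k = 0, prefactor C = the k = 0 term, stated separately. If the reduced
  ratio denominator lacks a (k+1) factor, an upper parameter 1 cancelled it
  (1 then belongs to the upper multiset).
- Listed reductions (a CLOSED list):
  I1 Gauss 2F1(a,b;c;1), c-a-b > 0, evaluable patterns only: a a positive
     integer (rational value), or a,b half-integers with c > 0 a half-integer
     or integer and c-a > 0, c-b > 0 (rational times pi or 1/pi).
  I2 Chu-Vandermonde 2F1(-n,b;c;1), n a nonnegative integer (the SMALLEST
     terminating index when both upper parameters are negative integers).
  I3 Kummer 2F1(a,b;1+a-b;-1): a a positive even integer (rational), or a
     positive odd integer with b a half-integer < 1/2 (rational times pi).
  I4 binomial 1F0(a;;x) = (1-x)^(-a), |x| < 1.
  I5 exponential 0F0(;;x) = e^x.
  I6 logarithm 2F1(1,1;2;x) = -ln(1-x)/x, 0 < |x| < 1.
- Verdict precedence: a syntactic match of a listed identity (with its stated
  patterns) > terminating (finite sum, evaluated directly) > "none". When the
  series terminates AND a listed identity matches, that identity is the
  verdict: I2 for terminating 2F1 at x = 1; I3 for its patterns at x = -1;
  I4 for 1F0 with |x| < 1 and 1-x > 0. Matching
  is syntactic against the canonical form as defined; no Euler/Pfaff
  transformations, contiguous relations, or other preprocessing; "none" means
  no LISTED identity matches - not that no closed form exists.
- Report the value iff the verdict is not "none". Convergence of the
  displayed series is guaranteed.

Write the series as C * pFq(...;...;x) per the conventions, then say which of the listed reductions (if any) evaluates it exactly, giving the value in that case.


Structural cue: t_0 being -5/12, the product of the first k integers (C = -5/12, x = -3) is k!.
Adjacent-term ratio: r(k) = (-3) * (k-7) / [(k+3/5) (k+1)] - rational; roots negated = parameters, x = (-3), C = -5/12.

Prefactor -5/12, argument -3: 1F1 with upper {-7} over lower {3/5}. Verdict: terminating at k = 7: the factor (-7)_k kills every later term; summing the 8 survivors is exact. Hence: -1318661285/2946944.


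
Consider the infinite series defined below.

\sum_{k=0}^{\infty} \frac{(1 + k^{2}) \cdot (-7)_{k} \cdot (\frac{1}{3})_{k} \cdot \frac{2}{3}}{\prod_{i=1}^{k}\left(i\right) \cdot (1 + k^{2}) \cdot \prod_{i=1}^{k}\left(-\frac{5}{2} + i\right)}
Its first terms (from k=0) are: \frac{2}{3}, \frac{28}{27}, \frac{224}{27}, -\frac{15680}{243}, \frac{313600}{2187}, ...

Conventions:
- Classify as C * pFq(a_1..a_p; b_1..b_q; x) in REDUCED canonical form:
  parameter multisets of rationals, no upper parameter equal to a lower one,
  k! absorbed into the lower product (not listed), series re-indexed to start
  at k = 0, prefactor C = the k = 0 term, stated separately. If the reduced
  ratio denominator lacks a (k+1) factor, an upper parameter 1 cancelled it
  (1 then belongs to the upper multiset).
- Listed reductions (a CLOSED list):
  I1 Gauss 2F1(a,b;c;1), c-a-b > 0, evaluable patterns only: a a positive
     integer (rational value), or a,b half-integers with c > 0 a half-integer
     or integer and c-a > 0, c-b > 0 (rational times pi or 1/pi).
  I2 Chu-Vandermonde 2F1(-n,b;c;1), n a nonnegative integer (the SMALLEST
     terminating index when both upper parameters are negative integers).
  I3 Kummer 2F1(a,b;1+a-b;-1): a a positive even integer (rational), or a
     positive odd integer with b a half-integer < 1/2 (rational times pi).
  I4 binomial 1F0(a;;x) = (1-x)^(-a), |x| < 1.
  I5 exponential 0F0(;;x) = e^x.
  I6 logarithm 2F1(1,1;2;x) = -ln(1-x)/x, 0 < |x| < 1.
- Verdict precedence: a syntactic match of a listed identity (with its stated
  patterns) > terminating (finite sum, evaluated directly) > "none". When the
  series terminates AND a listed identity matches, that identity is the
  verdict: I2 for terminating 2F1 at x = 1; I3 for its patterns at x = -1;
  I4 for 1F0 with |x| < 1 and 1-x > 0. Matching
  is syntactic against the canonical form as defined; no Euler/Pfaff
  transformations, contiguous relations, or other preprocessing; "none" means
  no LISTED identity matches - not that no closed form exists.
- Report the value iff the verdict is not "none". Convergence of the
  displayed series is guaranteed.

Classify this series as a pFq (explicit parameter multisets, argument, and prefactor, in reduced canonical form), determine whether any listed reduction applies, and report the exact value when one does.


With C = \frac{2}{3}: the canonical form is 2F1(-7, \frac{1}{3}; -\frac{3}{2}; 1). Verdict: Vandermonde's identity (I2) matches (terminating 2F1 at x = 1 with n = 7, b = 1/3, c = -\frac{3}{2}). Exact value: \frac{135850}{531441}.

Structural cue: with t_0 = \frac{2}{3}, the lower running product (prefactor 2/3) is a rising factorial.
Term ratio: r(k) = 1 * (k-7) (k+\frac{1}{3}) / [(k-\frac{3}{2}) (k+1)] - rational in k, leading ratio 1; with t_0 = \frac{2}{3}, classification follows.
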